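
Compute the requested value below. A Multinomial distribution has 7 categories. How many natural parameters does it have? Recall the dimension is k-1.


Exponential family dimension calculation:
For Multinomial with k=7 categories, dim = k-1 = 6.

6


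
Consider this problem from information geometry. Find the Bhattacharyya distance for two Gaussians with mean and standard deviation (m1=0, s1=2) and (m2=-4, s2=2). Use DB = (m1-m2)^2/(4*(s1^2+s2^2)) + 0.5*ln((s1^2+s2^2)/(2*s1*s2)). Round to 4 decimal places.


Bhattacharyya distance between two Gaussians:
DB = (m1-m2)^2/(4*(s1^2+s2^2)) + (1/2)*ln((s1^2+s2^2)/(2*s1*s2)).
(m1-m2)^2 = (4)^2 = 16.
s1^2+s2^2 = 4 + 4 = 8.
term1 = 16/32 = 0.5.
term2 = 0.5*ln(8/8.0) = 0.0.
DB = 0.5 + 0.0 = 0.5000

0.5000


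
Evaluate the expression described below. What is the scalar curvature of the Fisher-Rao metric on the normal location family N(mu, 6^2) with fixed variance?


This family has a single free parameter, so its statistical manifold
is 1-dimensional. The Riemann curvature tensor of any 1-dimensional
Riemannian manifold vanishes identically, so R = 0.

0


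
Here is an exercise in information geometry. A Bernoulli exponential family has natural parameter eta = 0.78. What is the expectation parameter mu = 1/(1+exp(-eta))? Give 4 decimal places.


Dual coordinate (expectation parameter) for Bernoulli:
mu = 1/(1+exp(-eta)).
eta = 0.78.
exp(-eta) = exp(-0.78) = 0.458406.
mu = 1/(1+0.458406) = 0.6857

0.6857


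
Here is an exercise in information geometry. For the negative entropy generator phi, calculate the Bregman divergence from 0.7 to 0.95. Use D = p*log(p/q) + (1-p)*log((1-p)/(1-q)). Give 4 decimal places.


Bregman divergence with negative entropy generator:
D = p*log(p/q) + (1-p)*log((1-p)/(1-q)).
p = 0.7, q = 0.95.
p*log(p/q) = 0.7*log(0.7/0.95) = -0.213767.
(1-p)*log((1-p)/(1-q)) = 0.3*log(0.3/0.05) = 0.537528.
D = -0.213767 + 0.537528 = 0.3238

0.3238


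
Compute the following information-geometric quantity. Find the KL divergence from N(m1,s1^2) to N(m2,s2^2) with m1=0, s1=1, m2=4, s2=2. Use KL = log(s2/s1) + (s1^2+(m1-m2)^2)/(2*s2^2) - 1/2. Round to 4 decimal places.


KL divergence between normal distributions:
KL = log(s2/s1) + (s1^2 + (m1-m2)^2)/(2*s2^2) - 1/2.
log(2/1) = 0.693147.
(1^2 + (0-4)^2)/(2*2^2) = (1 + 16)/8 = 2.125.
KL = 0.693147 + 2.125 - 0.5 = 2.3181

2.3181


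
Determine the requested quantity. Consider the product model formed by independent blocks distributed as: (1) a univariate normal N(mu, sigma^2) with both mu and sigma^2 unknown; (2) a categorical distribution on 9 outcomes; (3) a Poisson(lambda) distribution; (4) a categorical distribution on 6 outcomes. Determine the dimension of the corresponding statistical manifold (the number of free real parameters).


The dimension of a statistical manifold equals the number of free
(independent) real parameters of the model. For a product of independent
blocks the parameter counts add.
- normal (mu, sigma^2): 2.
- categorical on 9 outcomes (probabilities sum to 1): 9-1 = 8.
- Poisson (lambda): 1.
- categorical on 6 outcomes (probabilities sum to 1): 6-1 = 5.
Total = 2 + 8 + 1 + 5 = 16.
Dimension = 16

16


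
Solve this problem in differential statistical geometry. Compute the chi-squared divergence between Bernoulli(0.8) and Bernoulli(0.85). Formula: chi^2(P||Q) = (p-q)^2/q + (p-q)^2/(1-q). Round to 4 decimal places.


Chi-squared divergence between Bernoulli distributions:
chi^2 = (p-q)^2/q + (p-q)^2/(1-q).
p = 0.8, q = 0.85, p-q = -0.05.
(p-q)^2 = 0.0025.
term1 = 0.0025/0.85 = 0.002941.
term2 = 0.0025/0.15 = 0.016667.
chi^2 = 0.002941 + 0.016667 = 0.0196

0.0196


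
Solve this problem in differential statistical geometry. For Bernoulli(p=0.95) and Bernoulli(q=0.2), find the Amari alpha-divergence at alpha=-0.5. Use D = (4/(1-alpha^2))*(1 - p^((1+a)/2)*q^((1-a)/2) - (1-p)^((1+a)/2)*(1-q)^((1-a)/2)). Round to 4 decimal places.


Amari alpha-divergence:
D = (4/(1-alpha^2))*(1 - p^((1+a)/2)*q^((1-a)/2) - (1-p)^((1+a)/2)*(1-q)^((1-a)/2)).
alpha = -0.5, p = 0.95, q = 0.2.
e1 = (1+alpha)/2 = 0.25, e2 = (1-alpha)/2 = 0.75.
t1 = p^e1 * q^e2 = 0.95^0.25 * 0.2^0.75 = 0.295259.
t2 = (1-p)^e1 * (1-q)^e2 = 0.05^0.25 * 0.8^0.75 = 0.4.
4/(1-alpha^2) = 5.333333.
D = 5.333333*(1 - 0.295259 - 0.4) = 1.6253

1.6253


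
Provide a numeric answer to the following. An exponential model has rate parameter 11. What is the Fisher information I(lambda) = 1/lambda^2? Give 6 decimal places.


Fisher information for exponential: I(lambda) = 1/lambda^2.
lambda = 11, lambda^2 = 121.
I = 1/121 = 0.008264

0.008264


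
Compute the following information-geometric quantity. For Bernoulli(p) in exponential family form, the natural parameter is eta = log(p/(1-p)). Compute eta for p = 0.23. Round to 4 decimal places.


Natural parameter for Bernoulli: eta = log(p/(1-p)).
p = 0.23, 1-p = 0.77.
p/(1-p) = 0.298701.
eta = log(0.298701) = -1.2083

-1.2083


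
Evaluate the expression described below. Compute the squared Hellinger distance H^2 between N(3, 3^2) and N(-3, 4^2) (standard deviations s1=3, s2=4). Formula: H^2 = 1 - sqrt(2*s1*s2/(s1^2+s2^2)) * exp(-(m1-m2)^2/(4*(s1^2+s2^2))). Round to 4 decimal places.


Squared Hellinger distance for Gaussians:
H^2 = 1 - sqrt(2*s1*s2/(s1^2+s2^2)) * exp(-(m1-m2)^2/(4*(s1^2+s2^2))).
s1^2 = 9, s2^2 = 16, s1^2+s2^2 = 25.
sqrt(2*3*4/(25)) = 0.979796.
(m1-m2)^2 = (6)^2 = 36.
exp(-36/(4*25)) = exp(-0.36) = 0.697676.
H^2 = 1 - 0.979796*0.697676 = 0.3164

0.3164


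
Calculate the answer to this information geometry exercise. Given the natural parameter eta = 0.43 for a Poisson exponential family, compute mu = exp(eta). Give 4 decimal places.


Expectation parameter for Poisson exponential family:
mu = exp(eta).
eta = 0.43.
mu = exp(0.43) = 1.5373

1.5373


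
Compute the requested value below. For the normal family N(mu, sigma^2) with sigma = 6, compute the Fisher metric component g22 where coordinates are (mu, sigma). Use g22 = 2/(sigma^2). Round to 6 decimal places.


For the 2-parameter normal family, the Fisher metric has:
  g11 = 1/sigma^2, g22 = 2/sigma^2.
sigma = 6, sigma^2 = 36.
g22 = 0.055556

0.055556


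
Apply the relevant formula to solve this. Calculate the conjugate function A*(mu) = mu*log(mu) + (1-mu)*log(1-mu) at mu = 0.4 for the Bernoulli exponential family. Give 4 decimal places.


Legendre transform for Bernoulli:
A*(mu) = mu*log(mu) + (1-mu)*log(1-mu).
mu = 0.4, 1-mu = 0.6.
mu*log(mu) = 0.4*log(0.4) = -0.366516.
(1-mu)*log(1-mu) = 0.6*log(0.6) = -0.306495.
A* = -0.366516 + -0.306495 = -0.6730

-0.6730


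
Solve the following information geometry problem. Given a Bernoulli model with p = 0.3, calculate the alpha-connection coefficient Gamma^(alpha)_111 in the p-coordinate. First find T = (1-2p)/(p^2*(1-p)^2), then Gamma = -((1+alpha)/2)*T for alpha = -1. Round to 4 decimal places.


Skewness (Amari-Chentsov) tensor: T = (1-2p)/(p^2*(1-p)^2).
p = 0.3, 1-2p = 0.4, p^2 = 0.09, (1-p)^2 = 0.49.
T = 0.4/(0.09 * 0.49) = 9.070295.
In the p-coordinate, Gamma^(alpha) = Gamma^(0) - (alpha/2)*T with Gamma^(0) = (1/2)*g'(p) = -T/2,
so Gamma^(alpha) = -((1+alpha)/2)*T.
alpha = -1, -(1+alpha)/2 = 0.0.
Gamma = 0.0 * 9.070295 = 0.0000

0.0000


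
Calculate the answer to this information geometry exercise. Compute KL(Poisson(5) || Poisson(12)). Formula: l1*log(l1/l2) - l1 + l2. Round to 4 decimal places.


KL divergence for Poisson:
KL = l1*log(l1/l2) - l1 + l2.
l1 = 5, l2 = 12.
log(5/12) = -0.875469.
l1*log(l1/l2) = 5 * -0.875469 = -4.377344.
KL = -4.377344 - 5 + 12 = 2.6227

2.6227


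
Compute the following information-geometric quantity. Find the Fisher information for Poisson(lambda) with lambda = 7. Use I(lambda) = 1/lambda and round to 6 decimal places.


Fisher information for Poisson: I(lambda) = 1/lambda.
lambda = 7.
I(lambda) = 1/7 = 0.142857

0.142857


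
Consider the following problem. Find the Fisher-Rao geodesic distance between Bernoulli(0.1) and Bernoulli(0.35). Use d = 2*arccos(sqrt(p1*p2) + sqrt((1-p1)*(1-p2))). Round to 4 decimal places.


Geodesic distance on Bernoulli manifold:
d(p1,p2) = 2*arccos(sqrt(p1*p2) + sqrt((1-p1)*(1-p2))).
sqrt(p1*p2) = sqrt(0.1*0.35) = 0.187083.
sqrt((1-p1)*(1-p2)) = sqrt(0.9*0.65) = 0.764853.
arg = 0.187083 + 0.764853 = 0.951936.
d = 2*arccos(0.951936) = 0.6226

0.6226


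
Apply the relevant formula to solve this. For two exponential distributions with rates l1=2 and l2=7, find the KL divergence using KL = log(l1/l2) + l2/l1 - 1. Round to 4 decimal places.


KL divergence for exponential family:
KL = log(l1/l2) + l2/l1 - 1.
log(2/7) = -1.252763.
7/2 = 3.5.
KL = -1.252763 + 3.5 - 1 = 1.2472

1.2472


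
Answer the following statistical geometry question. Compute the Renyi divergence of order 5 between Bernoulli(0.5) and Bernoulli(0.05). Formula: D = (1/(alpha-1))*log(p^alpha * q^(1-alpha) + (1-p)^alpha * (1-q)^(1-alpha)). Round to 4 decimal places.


Renyi divergence of order alpha between Bernoulli distributions:
D = (1/(alpha-1))*log(p^alpha * q^(1-alpha) + (1-p)^alpha * (1-q)^(1-alpha)).
alpha = 5, p = 0.5, q = 0.05.
p^alpha * q^(1-alpha) = 0.5^5 * 0.05^-4 = 5000.0.
(1-p)^alpha * (1-q)^(1-alpha) = 0.5^5 * 0.95^-4 = 0.038367.
sum = 5000.0 + 0.038367 = 5000.038367.
D = (1/4)*log(5000.038367) = 2.1293

2.1293


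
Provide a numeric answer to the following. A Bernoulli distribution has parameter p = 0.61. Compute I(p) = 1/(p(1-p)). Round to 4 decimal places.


For Bernoulli(p), Fisher information is I(p) = 1/(p*(1-p)).
p = 0.61, 1-p = 0.39.
p*(1-p) = 0.2379.
I(p) = 1/0.2379 = 4.2034

4.2034


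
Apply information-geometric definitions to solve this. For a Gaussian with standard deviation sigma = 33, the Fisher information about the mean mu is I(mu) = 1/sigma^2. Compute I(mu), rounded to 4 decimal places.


The Fisher information for the mean of a normal distribution is I(mu) = 1/sigma^2.
sigma = 33, so sigma^2 = 1089.
I(mu) = 1/1089 = 0.0009

0.0009


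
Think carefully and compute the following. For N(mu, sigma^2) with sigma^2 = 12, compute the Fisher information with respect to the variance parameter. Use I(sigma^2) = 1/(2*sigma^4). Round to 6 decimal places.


Fisher information for variance: I(sigma^2) = 1/(2*sigma^4).
sigma^2 = 12, so sigma^4 = 144.
I = 1/(2*144) = 1/288 = 0.003472

0.003472


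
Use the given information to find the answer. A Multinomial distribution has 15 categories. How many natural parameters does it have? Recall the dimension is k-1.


Exponential family dimension calculation:
For Multinomial with k=15 categories, dim = k-1 = 14.

14


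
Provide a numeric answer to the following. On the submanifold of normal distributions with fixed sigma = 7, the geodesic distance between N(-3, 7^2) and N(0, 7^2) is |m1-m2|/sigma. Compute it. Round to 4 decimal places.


On the fixed-variance normal subfamily, geodesic distance = |m1-m2|/sigma.
|-3 - 0| = 3.
sigma = 7.
d = 3/7 = 0.4286

0.4286


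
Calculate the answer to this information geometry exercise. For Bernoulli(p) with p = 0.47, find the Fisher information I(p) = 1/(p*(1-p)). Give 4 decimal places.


For Bernoulli(p), Fisher information is I(p) = 1/(p*(1-p)).
p = 0.47, 1-p = 0.53.
p*(1-p) = 0.2491.
I(p) = 1/0.2491 = 4.0145

4.0145


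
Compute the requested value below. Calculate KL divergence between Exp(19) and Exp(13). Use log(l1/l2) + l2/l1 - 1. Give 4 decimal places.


KL divergence for exponential family:
KL = log(l1/l2) + l2/l1 - 1.
log(19/13) = 0.37949.
13/19 = 0.684211.
KL = 0.37949 + 0.684211 - 1 = 0.0637

0.0637


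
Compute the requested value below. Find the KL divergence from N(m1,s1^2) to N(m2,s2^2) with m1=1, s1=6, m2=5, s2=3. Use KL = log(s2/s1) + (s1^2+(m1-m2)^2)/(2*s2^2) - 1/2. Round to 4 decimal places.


KL divergence between normal distributions:
KL = log(s2/s1) + (s1^2 + (m1-m2)^2)/(2*s2^2) - 1/2.
log(3/6) = -0.693147.
(6^2 + (1-5)^2)/(2*3^2) = (36 + 16)/18 = 2.888889.
KL = -0.693147 + 2.888889 - 0.5 = 1.6957

1.6957


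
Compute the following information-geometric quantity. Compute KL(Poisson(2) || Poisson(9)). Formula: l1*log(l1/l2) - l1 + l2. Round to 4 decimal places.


KL divergence for Poisson:
KL = l1*log(l1/l2) - l1 + l2.
l1 = 2, l2 = 9.
log(2/9) = -1.504077.
l1*log(l1/l2) = 2 * -1.504077 = -3.008155.
KL = -3.008155 - 2 + 9 = 3.9918

3.9918


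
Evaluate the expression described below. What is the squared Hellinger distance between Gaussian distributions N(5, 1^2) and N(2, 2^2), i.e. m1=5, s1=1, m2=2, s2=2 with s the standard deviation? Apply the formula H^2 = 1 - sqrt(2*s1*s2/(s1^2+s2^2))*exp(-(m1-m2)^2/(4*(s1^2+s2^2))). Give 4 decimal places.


Squared Hellinger distance for Gaussians:
H^2 = 1 - sqrt(2*s1*s2/(s1^2+s2^2)) * exp(-(m1-m2)^2/(4*(s1^2+s2^2))).
s1^2 = 1, s2^2 = 4, s1^2+s2^2 = 5.
sqrt(2*1*2/(5)) = 0.894427.
(m1-m2)^2 = (3)^2 = 9.
exp(-9/(4*5)) = exp(-0.45) = 0.637628.
H^2 = 1 - 0.894427*0.637628 = 0.4297

0.4297


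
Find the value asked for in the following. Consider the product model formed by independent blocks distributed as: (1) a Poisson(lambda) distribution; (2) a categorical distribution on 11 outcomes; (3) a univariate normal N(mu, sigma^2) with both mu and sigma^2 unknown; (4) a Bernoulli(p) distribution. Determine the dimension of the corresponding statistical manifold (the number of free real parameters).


The dimension of a statistical manifold equals the number of free
(independent) real parameters of the model. For a product of independent
blocks the parameter counts add.
- Poisson (lambda): 1.
- categorical on 11 outcomes (probabilities sum to 1): 11-1 = 10.
- normal (mu, sigma^2): 2.
- Bernoulli (p): 1.
Total = 1 + 10 + 2 + 1 = 14.
Dimension = 14

14


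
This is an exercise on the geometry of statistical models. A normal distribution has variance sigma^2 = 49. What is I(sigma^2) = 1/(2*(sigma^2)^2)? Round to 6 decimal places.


Fisher information for variance: I(sigma^2) = 1/(2*sigma^4).
sigma^2 = 49, so sigma^4 = 2401.
I = 1/(2*2401) = 1/4802 = 0.000208

0.000208


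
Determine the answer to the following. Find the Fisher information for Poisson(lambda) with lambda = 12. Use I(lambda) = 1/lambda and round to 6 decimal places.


Fisher information for Poisson: I(lambda) = 1/lambda.
lambda = 12.
I(lambda) = 1/12 = 0.083333

0.083333


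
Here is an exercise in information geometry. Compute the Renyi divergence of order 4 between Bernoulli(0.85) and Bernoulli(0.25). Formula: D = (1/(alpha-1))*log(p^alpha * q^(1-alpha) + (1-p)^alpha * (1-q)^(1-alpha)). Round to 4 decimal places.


Renyi divergence of order alpha between Bernoulli distributions:
D = (1/(alpha-1))*log(p^alpha * q^(1-alpha) + (1-p)^alpha * (1-q)^(1-alpha)).
alpha = 4, p = 0.85, q = 0.25.
p^alpha * q^(1-alpha) = 0.85^4 * 0.25^-3 = 33.4084.
(1-p)^alpha * (1-q)^(1-alpha) = 0.15^4 * 0.75^-3 = 0.0012.
sum = 33.4084 + 0.0012 = 33.4096.
D = (1/3)*log(33.4096) = 1.1696

1.1696


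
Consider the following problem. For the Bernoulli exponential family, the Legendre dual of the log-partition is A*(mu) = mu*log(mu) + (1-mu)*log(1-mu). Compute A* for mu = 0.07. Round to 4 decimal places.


Legendre transform for Bernoulli:
A*(mu) = mu*log(mu) + (1-mu)*log(1-mu).
mu = 0.07, 1-mu = 0.93.
mu*log(mu) = 0.07*log(0.07) = -0.186148.
(1-mu)*log(1-mu) = 0.93*log(0.93) = -0.067491.
A* = -0.186148 + -0.067491 = -0.2536

-0.2536


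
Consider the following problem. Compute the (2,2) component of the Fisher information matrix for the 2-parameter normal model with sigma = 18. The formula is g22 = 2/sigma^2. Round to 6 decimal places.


For the 2-parameter normal family, the Fisher metric has:
  g11 = 1/sigma^2, g22 = 2/sigma^2.
sigma = 18, sigma^2 = 324.
g22 = 0.006173

0.006173


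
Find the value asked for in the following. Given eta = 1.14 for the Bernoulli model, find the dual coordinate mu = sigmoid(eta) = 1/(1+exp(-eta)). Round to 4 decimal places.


Dual coordinate (expectation parameter) for Bernoulli:
mu = 1/(1+exp(-eta)).
eta = 1.14.
exp(-eta) = exp(-1.14) = 0.319819.
mu = 1/(1+0.319819) = 0.7577

0.7577


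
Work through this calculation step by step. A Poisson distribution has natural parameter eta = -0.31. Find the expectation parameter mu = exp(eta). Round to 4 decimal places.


Expectation parameter for Poisson exponential family:
mu = exp(eta).
eta = -0.31.
mu = exp(-0.31) = 0.7334

0.7334


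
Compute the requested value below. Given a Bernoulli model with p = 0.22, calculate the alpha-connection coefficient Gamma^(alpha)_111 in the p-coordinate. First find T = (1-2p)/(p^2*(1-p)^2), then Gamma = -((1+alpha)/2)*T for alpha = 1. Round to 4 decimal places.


Skewness (Amari-Chentsov) tensor: T = (1-2p)/(p^2*(1-p)^2).
p = 0.22, 1-2p = 0.56, p^2 = 0.0484, (1-p)^2 = 0.6084.
T = 0.56/(0.0484 * 0.6084) = 19.017502.
In the p-coordinate, Gamma^(alpha) = Gamma^(0) - (alpha/2)*T with Gamma^(0) = (1/2)*g'(p) = -T/2,
so Gamma^(alpha) = -((1+alpha)/2)*T.
alpha = 1, -(1+alpha)/2 = -1.0.
Gamma = -1.0 * 19.017502 = -19.0175

-19.0175


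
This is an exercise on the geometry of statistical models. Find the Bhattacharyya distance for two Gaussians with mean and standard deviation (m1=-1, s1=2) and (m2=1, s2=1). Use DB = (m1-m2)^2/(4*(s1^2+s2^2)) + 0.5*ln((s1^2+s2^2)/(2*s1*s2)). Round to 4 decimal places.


Bhattacharyya distance between two Gaussians:
DB = (m1-m2)^2/(4*(s1^2+s2^2)) + (1/2)*ln((s1^2+s2^2)/(2*s1*s2)).
(m1-m2)^2 = (-2)^2 = 4.
s1^2+s2^2 = 4 + 1 = 5.
term1 = 4/20 = 0.2.
term2 = 0.5*ln(5/4.0) = 0.111572.
DB = 0.2 + 0.111572 = 0.3116

0.3116


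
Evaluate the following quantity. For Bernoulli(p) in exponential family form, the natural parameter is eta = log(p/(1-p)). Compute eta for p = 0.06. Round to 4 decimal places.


Natural parameter for Bernoulli: eta = log(p/(1-p)).
p = 0.06, 1-p = 0.94.
p/(1-p) = 0.06383.
eta = log(0.06383) = -2.7515

-2.7515


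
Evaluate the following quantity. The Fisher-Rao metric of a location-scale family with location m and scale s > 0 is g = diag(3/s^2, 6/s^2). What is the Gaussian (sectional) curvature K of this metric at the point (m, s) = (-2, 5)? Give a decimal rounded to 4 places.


The metric has the form g = (A dm^2 + B ds^2)/s^2 with A = 3, B = 6.
Substitute u = sqrt(A/B)*m: g = B*(du^2 + ds^2)/s^2, i.e. B times the
Poincare upper half-plane metric, which has constant Gaussian curvature -1.
Scaling a 2D metric by a constant c divides the Gaussian curvature by c,
so K = -1/B = -1/(6) = -0.1667 everywhere (the point (m, s) = (-2, 5) is irrelevant:
the curvature is constant).
The requested Gaussian curvature is K = -0.1667.

-0.1667


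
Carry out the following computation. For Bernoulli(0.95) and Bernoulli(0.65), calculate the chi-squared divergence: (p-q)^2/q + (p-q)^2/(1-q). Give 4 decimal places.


Chi-squared divergence between Bernoulli distributions:
chi^2 = (p-q)^2/q + (p-q)^2/(1-q).
p = 0.95, q = 0.65, p-q = 0.3.
(p-q)^2 = 0.09.
term1 = 0.09/0.65 = 0.138462.
term2 = 0.09/0.35 = 0.257143.
chi^2 = 0.138462 + 0.257143 = 0.3956

0.3956


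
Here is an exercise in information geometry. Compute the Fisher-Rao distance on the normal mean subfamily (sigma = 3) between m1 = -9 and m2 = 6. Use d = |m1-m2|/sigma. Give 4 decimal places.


On the fixed-variance normal subfamily, geodesic distance = |m1-m2|/sigma.
|-9 - 6| = 15.
sigma = 3.
d = 15/3 = 5.0000

5.0000


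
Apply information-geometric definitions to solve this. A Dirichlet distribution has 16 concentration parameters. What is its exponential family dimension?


Exponential family dimension calculation:
Dirichlet with 16 components has 16 natural parameters.

16


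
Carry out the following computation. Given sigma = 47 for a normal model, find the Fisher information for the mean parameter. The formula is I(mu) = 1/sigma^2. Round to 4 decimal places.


The Fisher information for the mean of a normal distribution is I(mu) = 1/sigma^2.
sigma = 47, so sigma^2 = 2209.
I(mu) = 1/2209 = 0.0005

0.0005


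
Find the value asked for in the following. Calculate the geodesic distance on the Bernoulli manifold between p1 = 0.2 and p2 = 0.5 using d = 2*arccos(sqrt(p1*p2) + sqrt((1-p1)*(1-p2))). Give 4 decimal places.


Geodesic distance on Bernoulli manifold:
d(p1,p2) = 2*arccos(sqrt(p1*p2) + sqrt((1-p1)*(1-p2))).
sqrt(p1*p2) = sqrt(0.2*0.5) = 0.316228.
sqrt((1-p1)*(1-p2)) = sqrt(0.8*0.5) = 0.632456.
arg = 0.316228 + 0.632456 = 0.948683.
d = 2*arccos(0.948683) = 0.6435

0.6435


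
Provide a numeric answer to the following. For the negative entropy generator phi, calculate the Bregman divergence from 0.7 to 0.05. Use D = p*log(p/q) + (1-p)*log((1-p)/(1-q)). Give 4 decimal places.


Bregman divergence with negative entropy generator:
D = p*log(p/q) + (1-p)*log((1-p)/(1-q)).
p = 0.7, q = 0.05.
p*log(p/q) = 0.7*log(0.7/0.05) = 1.84734.
(1-p)*log((1-p)/(1-q)) = 0.3*log(0.3/0.95) = -0.345804.
D = 1.84734 + -0.345804 = 1.5015

1.5015


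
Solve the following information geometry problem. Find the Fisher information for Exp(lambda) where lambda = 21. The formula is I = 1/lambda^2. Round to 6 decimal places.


Fisher information for exponential: I(lambda) = 1/lambda^2.
lambda = 21, lambda^2 = 441.
I = 1/441 = 0.002268

0.002268


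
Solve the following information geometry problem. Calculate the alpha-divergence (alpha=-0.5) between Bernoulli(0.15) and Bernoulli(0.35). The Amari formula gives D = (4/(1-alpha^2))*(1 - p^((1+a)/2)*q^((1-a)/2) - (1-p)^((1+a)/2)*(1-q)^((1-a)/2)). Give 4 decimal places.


Amari alpha-divergence:
D = (4/(1-alpha^2))*(1 - p^((1+a)/2)*q^((1-a)/2) - (1-p)^((1+a)/2)*(1-q)^((1-a)/2)).
alpha = -0.5, p = 0.15, q = 0.35.
e1 = (1+alpha)/2 = 0.25, e2 = (1-alpha)/2 = 0.75.
t1 = p^e1 * q^e2 = 0.15^0.25 * 0.35^0.75 = 0.283187.
t2 = (1-p)^e1 * (1-q)^e2 = 0.85^0.25 * 0.65^0.75 = 0.695088.
4/(1-alpha^2) = 5.333333.
D = 5.333333*(1 - 0.283187 - 0.695088) = 0.1159

0.1159


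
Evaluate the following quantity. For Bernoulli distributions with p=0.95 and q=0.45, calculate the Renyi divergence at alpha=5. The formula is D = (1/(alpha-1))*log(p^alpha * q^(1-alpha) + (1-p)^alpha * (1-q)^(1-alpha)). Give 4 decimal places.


Renyi divergence of order alpha between Bernoulli distributions:
D = (1/(alpha-1))*log(p^alpha * q^(1-alpha) + (1-p)^alpha * (1-q)^(1-alpha)).
alpha = 5, p = 0.95, q = 0.45.
p^alpha * q^(1-alpha) = 0.95^5 * 0.45^-4 = 18.869829.
(1-p)^alpha * (1-q)^(1-alpha) = 0.05^5 * 0.55^-4 = 3e-06.
sum = 18.869829 + 3e-06 = 18.869833.
D = (1/4)*log(18.869833) = 0.7344

0.7344


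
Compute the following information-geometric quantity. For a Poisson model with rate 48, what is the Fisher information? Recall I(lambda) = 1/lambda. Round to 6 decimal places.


Fisher information for Poisson: I(lambda) = 1/lambda.
lambda = 48.
I(lambda) = 1/48 = 0.020833

0.020833


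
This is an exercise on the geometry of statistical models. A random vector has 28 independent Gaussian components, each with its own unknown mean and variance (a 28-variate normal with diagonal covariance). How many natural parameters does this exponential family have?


Exponential family dimension calculation:
Each univariate normal has two natural parameters (mu/sigma^2 and -1/(2 sigma^2)).
With 28 independent components, dim = 2 * 28 = 56.

56


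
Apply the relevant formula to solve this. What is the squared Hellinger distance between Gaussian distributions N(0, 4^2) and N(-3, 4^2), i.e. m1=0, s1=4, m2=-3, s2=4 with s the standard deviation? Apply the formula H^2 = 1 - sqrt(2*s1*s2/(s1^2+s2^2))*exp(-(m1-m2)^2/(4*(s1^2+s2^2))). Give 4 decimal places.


Squared Hellinger distance for Gaussians:
H^2 = 1 - sqrt(2*s1*s2/(s1^2+s2^2)) * exp(-(m1-m2)^2/(4*(s1^2+s2^2))).
s1^2 = 16, s2^2 = 16, s1^2+s2^2 = 32.
sqrt(2*4*4/(32)) = 1.0.
(m1-m2)^2 = (3)^2 = 9.
exp(-9/(4*32)) = exp(-0.070312) = 0.932102.
H^2 = 1 - 1.0*0.932102 = 0.0679

0.0679


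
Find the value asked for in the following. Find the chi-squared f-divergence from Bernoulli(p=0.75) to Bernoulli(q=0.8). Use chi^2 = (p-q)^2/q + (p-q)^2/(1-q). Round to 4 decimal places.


Chi-squared divergence between Bernoulli distributions:
chi^2 = (p-q)^2/q + (p-q)^2/(1-q).
p = 0.75, q = 0.8, p-q = -0.05.
(p-q)^2 = 0.0025.
term1 = 0.0025/0.8 = 0.003125.
term2 = 0.0025/0.2 = 0.0125.
chi^2 = 0.003125 + 0.0125 = 0.0156

0.0156


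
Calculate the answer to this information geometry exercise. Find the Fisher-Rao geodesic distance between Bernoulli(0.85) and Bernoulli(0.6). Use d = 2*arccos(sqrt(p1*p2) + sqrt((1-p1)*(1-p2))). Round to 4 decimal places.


Geodesic distance on Bernoulli manifold:
d(p1,p2) = 2*arccos(sqrt(p1*p2) + sqrt((1-p1)*(1-p2))).
sqrt(p1*p2) = sqrt(0.85*0.6) = 0.714143.
sqrt((1-p1)*(1-p2)) = sqrt(0.15*0.4) = 0.244949.
arg = 0.714143 + 0.244949 = 0.959092.
d = 2*arccos(0.959092) = 0.5740

0.5740


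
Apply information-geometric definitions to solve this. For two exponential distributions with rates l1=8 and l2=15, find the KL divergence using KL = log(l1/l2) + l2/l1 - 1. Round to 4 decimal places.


KL divergence for exponential family:
KL = log(l1/l2) + l2/l1 - 1.
log(8/15) = -0.628609.
15/8 = 1.875.
KL = -0.628609 + 1.875 - 1 = 0.2464

0.2464


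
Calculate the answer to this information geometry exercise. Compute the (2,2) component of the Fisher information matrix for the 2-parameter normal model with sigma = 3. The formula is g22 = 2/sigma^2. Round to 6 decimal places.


For the 2-parameter normal family, the Fisher metric has:
  g11 = 1/sigma^2, g22 = 2/sigma^2.
sigma = 3, sigma^2 = 9.
g22 = 0.222222

0.222222


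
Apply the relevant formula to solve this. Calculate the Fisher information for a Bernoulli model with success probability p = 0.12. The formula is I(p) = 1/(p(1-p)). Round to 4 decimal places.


For Bernoulli(p), Fisher information is I(p) = 1/(p*(1-p)).
p = 0.12, 1-p = 0.88.
p*(1-p) = 0.1056.
I(p) = 1/0.1056 = 9.4697

9.4697


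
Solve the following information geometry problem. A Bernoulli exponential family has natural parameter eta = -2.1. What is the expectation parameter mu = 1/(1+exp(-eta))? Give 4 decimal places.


Dual coordinate (expectation parameter) for Bernoulli:
mu = 1/(1+exp(-eta)).
eta = -2.1.
exp(-eta) = exp(2.1) = 8.16617.
mu = 1/(1+8.16617) = 0.1091

0.1091


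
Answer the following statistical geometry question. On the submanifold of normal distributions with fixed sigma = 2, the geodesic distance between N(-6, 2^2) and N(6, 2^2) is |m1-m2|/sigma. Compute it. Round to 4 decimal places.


On the fixed-variance normal subfamily, geodesic distance = |m1-m2|/sigma.
|-6 - 6| = 12.
sigma = 2.
d = 12/2 = 6.0000

6.0000


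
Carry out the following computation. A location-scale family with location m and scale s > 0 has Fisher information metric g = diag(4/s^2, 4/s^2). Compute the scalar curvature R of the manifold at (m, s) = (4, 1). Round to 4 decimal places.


The metric has the form g = (A dm^2 + B ds^2)/s^2 with A = 4, B = 4.
Substitute u = sqrt(A/B)*m: g = B*(du^2 + ds^2)/s^2, i.e. B times the
Poincare upper half-plane metric, which has constant Gaussian curvature -1.
Scaling a 2D metric by a constant c divides the Gaussian curvature by c,
so K = -1/B = -1/(4) = -0.2500 everywhere (the point (m, s) = (4, 1) is irrelevant:
the curvature is constant).
Scalar curvature in dimension 2: R = 2K = -2/(4) = -0.5000.

-0.5000


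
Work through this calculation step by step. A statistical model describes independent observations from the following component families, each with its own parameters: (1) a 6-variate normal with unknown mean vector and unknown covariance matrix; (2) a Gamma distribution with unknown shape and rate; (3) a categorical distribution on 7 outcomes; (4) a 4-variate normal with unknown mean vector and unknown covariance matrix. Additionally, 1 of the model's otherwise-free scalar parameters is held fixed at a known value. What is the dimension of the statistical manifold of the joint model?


The dimension of a statistical manifold equals the number of free
(independent) real parameters of the model. For a product of independent
blocks the parameter counts add.
- 6-variate normal: 6 (mean) + 6*7/2 = 21 (symmetric covariance) = 27.
- Gamma (shape, rate): 2.
- categorical on 7 outcomes (probabilities sum to 1): 7-1 = 6.
- 4-variate normal: 4 (mean) + 4*5/2 = 10 (symmetric covariance) = 14.
Total = 27 + 2 + 6 + 14 = 49.
1 parameter(s) fixed at known values: 49 - 1 = 48.
Dimension = 48

48


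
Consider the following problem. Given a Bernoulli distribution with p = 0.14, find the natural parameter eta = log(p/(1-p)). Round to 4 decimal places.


Natural parameter for Bernoulli: eta = log(p/(1-p)).
p = 0.14, 1-p = 0.86.
p/(1-p) = 0.162791.
eta = log(0.162791) = -1.8153

-1.8153


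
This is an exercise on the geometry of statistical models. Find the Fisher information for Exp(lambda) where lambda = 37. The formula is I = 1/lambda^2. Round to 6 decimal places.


Fisher information for exponential: I(lambda) = 1/lambda^2.
lambda = 37, lambda^2 = 1369.
I = 1/1369 = 0.000730

0.000730


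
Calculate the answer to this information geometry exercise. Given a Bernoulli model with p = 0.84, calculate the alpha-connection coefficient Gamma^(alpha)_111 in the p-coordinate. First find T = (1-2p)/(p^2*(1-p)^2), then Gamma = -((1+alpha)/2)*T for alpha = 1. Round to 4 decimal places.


Skewness (Amari-Chentsov) tensor: T = (1-2p)/(p^2*(1-p)^2).
p = 0.84, 1-2p = -0.68, p^2 = 0.7056, (1-p)^2 = 0.0256.
T = -0.68/(0.7056 * 0.0256) = -37.645266.
In the p-coordinate, Gamma^(alpha) = Gamma^(0) - (alpha/2)*T with Gamma^(0) = (1/2)*g'(p) = -T/2,
so Gamma^(alpha) = -((1+alpha)/2)*T.
alpha = 1, -(1+alpha)/2 = -1.0.
Gamma = -1.0 * -37.645266 = 37.6453

37.6453


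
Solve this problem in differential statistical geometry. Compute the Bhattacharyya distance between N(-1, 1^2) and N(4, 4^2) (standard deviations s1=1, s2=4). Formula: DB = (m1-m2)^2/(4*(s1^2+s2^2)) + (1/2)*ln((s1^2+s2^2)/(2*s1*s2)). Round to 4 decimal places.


Bhattacharyya distance between two Gaussians:
DB = (m1-m2)^2/(4*(s1^2+s2^2)) + (1/2)*ln((s1^2+s2^2)/(2*s1*s2)).
(m1-m2)^2 = (-5)^2 = 25.
s1^2+s2^2 = 1 + 16 = 17.
term1 = 25/68 = 0.367647.
term2 = 0.5*ln(17/8.0) = 0.376886.
DB = 0.367647 + 0.376886 = 0.7445

0.7445


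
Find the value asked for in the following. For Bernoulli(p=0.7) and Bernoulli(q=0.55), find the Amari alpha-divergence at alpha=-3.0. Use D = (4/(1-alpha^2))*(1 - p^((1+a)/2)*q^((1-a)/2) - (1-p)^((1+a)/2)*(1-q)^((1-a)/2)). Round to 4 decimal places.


Amari alpha-divergence:
D = (4/(1-alpha^2))*(1 - p^((1+a)/2)*q^((1-a)/2) - (1-p)^((1+a)/2)*(1-q)^((1-a)/2)).
alpha = -3.0, p = 0.7, q = 0.55.
e1 = (1+alpha)/2 = -1.0, e2 = (1-alpha)/2 = 2.0.
t1 = p^e1 * q^e2 = 0.7^-1.0 * 0.55^2.0 = 0.432143.
t2 = (1-p)^e1 * (1-q)^e2 = 0.3^-1.0 * 0.45^2.0 = 0.675.
4/(1-alpha^2) = -0.5.
D = -0.5*(1 - 0.432143 - 0.675) = 0.0536

0.0536


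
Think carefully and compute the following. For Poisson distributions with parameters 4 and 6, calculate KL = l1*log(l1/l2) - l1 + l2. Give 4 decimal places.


KL divergence for Poisson:
KL = l1*log(l1/l2) - l1 + l2.
l1 = 4, l2 = 6.
log(4/6) = -0.405465.
l1*log(l1/l2) = 4 * -0.405465 = -1.62186.
KL = -1.62186 - 4 + 6 = 0.3781

0.3781


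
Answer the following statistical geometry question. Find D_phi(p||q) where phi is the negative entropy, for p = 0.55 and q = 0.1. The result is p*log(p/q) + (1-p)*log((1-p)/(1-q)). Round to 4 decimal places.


Bregman divergence with negative entropy generator:
D = p*log(p/q) + (1-p)*log((1-p)/(1-q)).
p = 0.55, q = 0.1.
p*log(p/q) = 0.55*log(0.55/0.1) = 0.937611.
(1-p)*log((1-p)/(1-q)) = 0.45*log(0.45/0.9) = -0.311916.
D = 0.937611 + -0.311916 = 0.6257

0.6257


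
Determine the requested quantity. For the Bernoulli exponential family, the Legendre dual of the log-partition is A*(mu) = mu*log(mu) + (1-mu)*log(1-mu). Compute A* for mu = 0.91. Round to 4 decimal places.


Legendre transform for Bernoulli:
A*(mu) = mu*log(mu) + (1-mu)*log(1-mu).
mu = 0.91, 1-mu = 0.09.
mu*log(mu) = 0.91*log(0.91) = -0.085823.
(1-mu)*log(1-mu) = 0.09*log(0.09) = -0.216715.
A* = -0.085823 + -0.216715 = -0.3025

-0.3025


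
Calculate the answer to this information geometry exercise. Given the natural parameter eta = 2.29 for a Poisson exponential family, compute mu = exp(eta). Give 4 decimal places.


Expectation parameter for Poisson exponential family:
mu = exp(eta).
eta = 2.29.
mu = exp(2.29) = 9.8749

9.8749


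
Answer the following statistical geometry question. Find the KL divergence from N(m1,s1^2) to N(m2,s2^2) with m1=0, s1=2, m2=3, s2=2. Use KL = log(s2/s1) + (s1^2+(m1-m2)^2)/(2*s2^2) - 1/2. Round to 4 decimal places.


KL divergence between normal distributions:
KL = log(s2/s1) + (s1^2 + (m1-m2)^2)/(2*s2^2) - 1/2.
log(2/2) = 0.0.
(2^2 + (0-3)^2)/(2*2^2) = (4 + 9)/8 = 1.625.
KL = 0.0 + 1.625 - 0.5 = 1.1250

1.1250


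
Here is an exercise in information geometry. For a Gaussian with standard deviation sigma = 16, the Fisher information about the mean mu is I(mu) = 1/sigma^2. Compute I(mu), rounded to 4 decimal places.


The Fisher information for the mean of a normal distribution is I(mu) = 1/sigma^2.
sigma = 16, so sigma^2 = 256.
I(mu) = 1/256 = 0.0039

0.0039


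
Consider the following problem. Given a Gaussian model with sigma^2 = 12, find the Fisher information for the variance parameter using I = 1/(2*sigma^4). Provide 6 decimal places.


Fisher information for variance: I(sigma^2) = 1/(2*sigma^4).
sigma^2 = 12, so sigma^4 = 144.
I = 1/(2*144) = 1/288 = 0.003472

0.003472


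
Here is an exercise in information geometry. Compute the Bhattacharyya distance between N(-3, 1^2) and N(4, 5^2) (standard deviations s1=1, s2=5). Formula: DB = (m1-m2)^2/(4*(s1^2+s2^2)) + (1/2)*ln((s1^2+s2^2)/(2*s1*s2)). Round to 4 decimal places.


Bhattacharyya distance between two Gaussians:
DB = (m1-m2)^2/(4*(s1^2+s2^2)) + (1/2)*ln((s1^2+s2^2)/(2*s1*s2)).
(m1-m2)^2 = (-7)^2 = 49.
s1^2+s2^2 = 1 + 25 = 26.
term1 = 49/104 = 0.471154.
term2 = 0.5*ln(26/10.0) = 0.477756.
DB = 0.471154 + 0.477756 = 0.9489

0.9489


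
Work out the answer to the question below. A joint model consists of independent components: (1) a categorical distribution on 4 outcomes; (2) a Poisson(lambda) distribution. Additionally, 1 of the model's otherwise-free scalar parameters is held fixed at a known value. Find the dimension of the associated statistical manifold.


The dimension of a statistical manifold equals the number of free
(independent) real parameters of the model. For a product of independent
blocks the parameter counts add.
- categorical on 4 outcomes (probabilities sum to 1): 4-1 = 3.
- Poisson (lambda): 1.
Total = 3 + 1 = 4.
1 parameter(s) fixed at known values: 4 - 1 = 3.
Dimension = 3

3


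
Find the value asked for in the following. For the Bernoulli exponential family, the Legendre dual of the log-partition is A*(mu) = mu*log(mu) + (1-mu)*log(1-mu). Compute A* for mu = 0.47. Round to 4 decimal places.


Legendre transform for Bernoulli:
A*(mu) = mu*log(mu) + (1-mu)*log(1-mu).
mu = 0.47, 1-mu = 0.53.
mu*log(mu) = 0.47*log(0.47) = -0.354861.
(1-mu)*log(1-mu) = 0.53*log(0.53) = -0.336485.
A* = -0.354861 + -0.336485 = -0.6913

-0.6913


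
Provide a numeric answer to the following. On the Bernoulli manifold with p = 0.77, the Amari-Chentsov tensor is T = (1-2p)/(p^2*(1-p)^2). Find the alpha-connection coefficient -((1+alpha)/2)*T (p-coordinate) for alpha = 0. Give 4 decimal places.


Skewness (Amari-Chentsov) tensor: T = (1-2p)/(p^2*(1-p)^2).
p = 0.77, 1-2p = -0.54, p^2 = 0.5929, (1-p)^2 = 0.0529.
T = -0.54/(0.5929 * 0.0529) = -17.216967.
In the p-coordinate, Gamma^(alpha) = Gamma^(0) - (alpha/2)*T with Gamma^(0) = (1/2)*g'(p) = -T/2,
so Gamma^(alpha) = -((1+alpha)/2)*T.
alpha = 0, -(1+alpha)/2 = -0.5.
Gamma = -0.5 * -17.216967 = 8.6085

8.6085


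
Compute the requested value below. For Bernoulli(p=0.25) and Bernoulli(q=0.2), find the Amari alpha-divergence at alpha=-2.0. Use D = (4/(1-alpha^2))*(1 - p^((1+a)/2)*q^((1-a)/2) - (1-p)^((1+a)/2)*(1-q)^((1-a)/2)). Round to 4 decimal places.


Amari alpha-divergence:
D = (4/(1-alpha^2))*(1 - p^((1+a)/2)*q^((1-a)/2) - (1-p)^((1+a)/2)*(1-q)^((1-a)/2)).
alpha = -2.0, p = 0.25, q = 0.2.
e1 = (1+alpha)/2 = -0.5, e2 = (1-alpha)/2 = 1.5.
t1 = p^e1 * q^e2 = 0.25^-0.5 * 0.2^1.5 = 0.178885.
t2 = (1-p)^e1 * (1-q)^e2 = 0.75^-0.5 * 0.8^1.5 = 0.826236.
4/(1-alpha^2) = -1.333333.
D = -1.333333*(1 - 0.178885 - 0.826236) = 0.0068

0.0068


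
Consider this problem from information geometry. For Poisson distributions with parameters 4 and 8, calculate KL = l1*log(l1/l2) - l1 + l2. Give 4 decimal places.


KL divergence for Poisson:
KL = l1*log(l1/l2) - l1 + l2.
l1 = 4, l2 = 8.
log(4/8) = -0.693147.
l1*log(l1/l2) = 4 * -0.693147 = -2.772589.
KL = -2.772589 - 4 + 8 = 1.2274

1.2274


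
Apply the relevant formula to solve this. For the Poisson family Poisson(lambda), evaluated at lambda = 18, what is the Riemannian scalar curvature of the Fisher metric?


This family has a single free parameter, so its statistical manifold
is 1-dimensional. The Riemann curvature tensor of any 1-dimensional
Riemannian manifold vanishes identically, so R = 0.

0


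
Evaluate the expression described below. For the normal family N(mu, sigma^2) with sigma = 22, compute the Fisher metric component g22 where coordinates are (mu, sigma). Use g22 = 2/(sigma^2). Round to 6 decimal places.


For the 2-parameter normal family, the Fisher metric has:
  g11 = 1/sigma^2, g22 = 2/sigma^2.
sigma = 22, sigma^2 = 484.
g22 = 0.004132

0.004132


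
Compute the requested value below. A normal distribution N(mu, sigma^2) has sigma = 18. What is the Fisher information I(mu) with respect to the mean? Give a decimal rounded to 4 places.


The Fisher information for the mean of a normal distribution is I(mu) = 1/sigma^2.
sigma = 18, so sigma^2 = 324.
I(mu) = 1/324 = 0.0031

0.0031


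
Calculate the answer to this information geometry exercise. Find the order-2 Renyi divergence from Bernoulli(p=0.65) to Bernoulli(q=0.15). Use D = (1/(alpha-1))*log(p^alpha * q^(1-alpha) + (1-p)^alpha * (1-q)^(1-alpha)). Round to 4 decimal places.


Renyi divergence of order alpha between Bernoulli distributions:
D = (1/(alpha-1))*log(p^alpha * q^(1-alpha) + (1-p)^alpha * (1-q)^(1-alpha)).
alpha = 2, p = 0.65, q = 0.15.
p^alpha * q^(1-alpha) = 0.65^2 * 0.15^-1 = 2.816667.
(1-p)^alpha * (1-q)^(1-alpha) = 0.35^2 * 0.85^-1 = 0.144118.
sum = 2.816667 + 0.144118 = 2.960784.
D = (1/1)*log(2.960784) = 1.0855

1.0855


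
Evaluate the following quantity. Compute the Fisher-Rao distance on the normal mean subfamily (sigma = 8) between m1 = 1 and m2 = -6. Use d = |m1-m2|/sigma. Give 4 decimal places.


On the fixed-variance normal subfamily, geodesic distance = |m1-m2|/sigma.
|1 - -6| = 7.
sigma = 8.
d = 7/8 = 0.8750

0.8750


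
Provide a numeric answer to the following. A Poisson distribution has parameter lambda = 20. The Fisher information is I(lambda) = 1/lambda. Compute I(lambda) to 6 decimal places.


Fisher information for Poisson: I(lambda) = 1/lambda.
lambda = 20.
I(lambda) = 1/20 = 0.050000

0.050000


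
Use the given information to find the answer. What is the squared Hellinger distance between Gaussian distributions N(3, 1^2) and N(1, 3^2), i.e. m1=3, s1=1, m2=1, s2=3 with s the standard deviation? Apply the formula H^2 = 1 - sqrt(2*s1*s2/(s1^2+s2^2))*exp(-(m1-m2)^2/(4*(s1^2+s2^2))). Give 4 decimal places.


Squared Hellinger distance for Gaussians:
H^2 = 1 - sqrt(2*s1*s2/(s1^2+s2^2)) * exp(-(m1-m2)^2/(4*(s1^2+s2^2))).
s1^2 = 1, s2^2 = 9, s1^2+s2^2 = 10.
sqrt(2*1*3/(10)) = 0.774597.
(m1-m2)^2 = (2)^2 = 4.
exp(-4/(4*10)) = exp(-0.1) = 0.904837.
H^2 = 1 - 0.774597*0.904837 = 0.2991

0.2991


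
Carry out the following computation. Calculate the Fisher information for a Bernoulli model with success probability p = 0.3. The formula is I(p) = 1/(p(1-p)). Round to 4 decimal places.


For Bernoulli(p), Fisher information is I(p) = 1/(p*(1-p)).
p = 0.3, 1-p = 0.7.
p*(1-p) = 0.21.
I(p) = 1/0.21 = 4.7619

4.7619
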